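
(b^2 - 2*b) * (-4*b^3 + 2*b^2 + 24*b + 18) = -4*b^5 + 10*b^4 + 20*b^3 - 30*b^2 - 36*b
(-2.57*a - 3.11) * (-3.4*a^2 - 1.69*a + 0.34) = 8.738*a^3 + 14.9173*a^2 + 4.3821*a - 1.0574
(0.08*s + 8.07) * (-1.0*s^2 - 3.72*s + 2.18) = -0.08*s^3 - 8.3676*s^2 - 29.846*s + 17.5926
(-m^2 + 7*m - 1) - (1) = -m^2 + 7*m - 2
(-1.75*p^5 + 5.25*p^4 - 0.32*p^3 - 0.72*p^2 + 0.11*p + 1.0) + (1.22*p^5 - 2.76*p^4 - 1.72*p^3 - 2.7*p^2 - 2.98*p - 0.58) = -0.53*p^5 + 2.49*p^4 - 2.04*p^3 - 3.42*p^2 - 2.87*p + 0.42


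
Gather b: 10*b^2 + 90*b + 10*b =10*b^2 + 100*b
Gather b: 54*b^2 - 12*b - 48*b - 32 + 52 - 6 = 54*b^2 - 60*b + 14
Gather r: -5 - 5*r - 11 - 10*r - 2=-15*r - 18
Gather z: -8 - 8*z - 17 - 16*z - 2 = -24*z - 27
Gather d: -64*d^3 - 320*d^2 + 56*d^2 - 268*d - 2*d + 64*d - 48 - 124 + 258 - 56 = -64*d^3 - 264*d^2 - 206*d + 30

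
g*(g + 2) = g^2 + 2*g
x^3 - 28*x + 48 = (x - 4)*(x - 2)*(x + 6)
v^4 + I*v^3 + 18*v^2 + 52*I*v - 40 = (v - 5*I)*(v + 2*I)^3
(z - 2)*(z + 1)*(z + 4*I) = z^3 - z^2 + 4*I*z^2 - 2*z - 4*I*z - 8*I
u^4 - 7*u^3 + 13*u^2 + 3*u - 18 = (u - 3)^2*(u - 2)*(u + 1)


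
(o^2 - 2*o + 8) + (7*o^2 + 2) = 8*o^2 - 2*o + 10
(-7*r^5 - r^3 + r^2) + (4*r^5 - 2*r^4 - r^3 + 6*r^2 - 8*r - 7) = -3*r^5 - 2*r^4 - 2*r^3 + 7*r^2 - 8*r - 7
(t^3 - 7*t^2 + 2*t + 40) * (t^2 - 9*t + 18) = t^5 - 16*t^4 + 83*t^3 - 104*t^2 - 324*t + 720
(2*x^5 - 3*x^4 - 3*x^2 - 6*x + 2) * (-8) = -16*x^5 + 24*x^4 + 24*x^2 + 48*x - 16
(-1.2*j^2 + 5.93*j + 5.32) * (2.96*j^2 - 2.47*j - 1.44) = -3.552*j^4 + 20.5168*j^3 + 2.8281*j^2 - 21.6796*j - 7.6608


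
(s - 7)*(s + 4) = s^2 - 3*s - 28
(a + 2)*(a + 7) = a^2 + 9*a + 14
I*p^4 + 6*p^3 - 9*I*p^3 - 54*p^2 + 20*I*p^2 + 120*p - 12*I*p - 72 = (p - 6)*(p - 2)*(p - 6*I)*(I*p - I)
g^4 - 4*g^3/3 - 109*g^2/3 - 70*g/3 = g*(g - 7)*(g + 2/3)*(g + 5)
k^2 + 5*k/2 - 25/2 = (k - 5/2)*(k + 5)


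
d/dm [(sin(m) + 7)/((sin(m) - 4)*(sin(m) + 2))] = (-14*sin(m) + cos(m)^2 + 5)*cos(m)/((sin(m) - 4)^2*(sin(m) + 2)^2)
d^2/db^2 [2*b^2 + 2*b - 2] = 4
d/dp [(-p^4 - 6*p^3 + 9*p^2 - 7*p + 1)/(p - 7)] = (-3*p^4 + 16*p^3 + 135*p^2 - 126*p + 48)/(p^2 - 14*p + 49)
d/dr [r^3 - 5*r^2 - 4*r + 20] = 3*r^2 - 10*r - 4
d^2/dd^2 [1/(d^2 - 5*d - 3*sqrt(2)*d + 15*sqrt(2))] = 2*(-d^2 + 3*sqrt(2)*d + 5*d + (-2*d + 3*sqrt(2) + 5)^2 - 15*sqrt(2))/(d^2 - 5*d - 3*sqrt(2)*d + 15*sqrt(2))^3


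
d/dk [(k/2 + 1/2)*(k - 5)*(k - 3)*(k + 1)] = 2*k^3 - 9*k^2 + 11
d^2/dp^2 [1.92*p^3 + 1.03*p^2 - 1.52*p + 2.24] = 11.52*p + 2.06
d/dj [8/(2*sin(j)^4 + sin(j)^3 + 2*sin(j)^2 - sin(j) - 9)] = 8*(-8*sin(j)^3 - 3*sin(j)^2 - 4*sin(j) + 1)*cos(j)/(2*sin(j)^4 + sin(j)^3 + 2*sin(j)^2 - sin(j) - 9)^2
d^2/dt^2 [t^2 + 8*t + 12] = 2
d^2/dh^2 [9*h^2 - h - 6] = 18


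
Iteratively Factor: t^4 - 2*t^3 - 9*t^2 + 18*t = (t)*(t^3 - 2*t^2 - 9*t + 18) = t*(t - 2)*(t^2 - 9) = t*(t - 3)*(t - 2)*(t + 3)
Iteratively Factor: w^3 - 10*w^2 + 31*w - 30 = (w - 2)*(w^2 - 8*w + 15) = (w - 5)*(w - 2)*(w - 3)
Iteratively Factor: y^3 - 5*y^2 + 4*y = (y)*(y^2 - 5*y + 4) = y*(y - 4)*(y - 1)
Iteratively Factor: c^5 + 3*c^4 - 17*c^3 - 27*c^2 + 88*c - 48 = (c - 1)*(c^4 + 4*c^3 - 13*c^2 - 40*c + 48) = (c - 3)*(c - 1)*(c^3 + 7*c^2 + 8*c - 16) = (c - 3)*(c - 1)*(c + 4)*(c^2 + 3*c - 4) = (c - 3)*(c - 1)^2*(c + 4)*(c + 4)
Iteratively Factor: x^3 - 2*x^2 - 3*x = (x + 1)*(x^2 - 3*x) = (x - 3)*(x + 1)*(x)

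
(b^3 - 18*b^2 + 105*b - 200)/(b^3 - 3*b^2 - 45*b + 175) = (b - 8)/(b + 7)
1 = 1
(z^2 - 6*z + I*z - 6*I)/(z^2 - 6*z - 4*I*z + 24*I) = (z + I)/(z - 4*I)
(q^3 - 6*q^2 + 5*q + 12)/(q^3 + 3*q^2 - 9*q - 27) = (q^2 - 3*q - 4)/(q^2 + 6*q + 9)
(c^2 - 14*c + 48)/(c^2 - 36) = (c - 8)/(c + 6)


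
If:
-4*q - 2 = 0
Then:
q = -1/2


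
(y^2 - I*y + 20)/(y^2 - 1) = (y^2 - I*y + 20)/(y^2 - 1)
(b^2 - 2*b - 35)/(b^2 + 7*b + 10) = (b - 7)/(b + 2)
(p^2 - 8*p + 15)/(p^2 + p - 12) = (p - 5)/(p + 4)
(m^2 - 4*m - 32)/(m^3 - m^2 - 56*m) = (m + 4)/(m*(m + 7))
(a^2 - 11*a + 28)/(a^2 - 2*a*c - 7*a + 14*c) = (a - 4)/(a - 2*c)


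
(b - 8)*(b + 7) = b^2 - b - 56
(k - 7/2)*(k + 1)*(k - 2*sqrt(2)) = k^3 - 2*sqrt(2)*k^2 - 5*k^2/2 - 7*k/2 + 5*sqrt(2)*k + 7*sqrt(2)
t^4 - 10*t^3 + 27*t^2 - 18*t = t*(t - 6)*(t - 3)*(t - 1)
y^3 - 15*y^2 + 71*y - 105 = (y - 7)*(y - 5)*(y - 3)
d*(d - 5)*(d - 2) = d^3 - 7*d^2 + 10*d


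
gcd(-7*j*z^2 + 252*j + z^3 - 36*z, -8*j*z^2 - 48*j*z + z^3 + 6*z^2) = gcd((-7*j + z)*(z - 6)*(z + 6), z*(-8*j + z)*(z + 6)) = z + 6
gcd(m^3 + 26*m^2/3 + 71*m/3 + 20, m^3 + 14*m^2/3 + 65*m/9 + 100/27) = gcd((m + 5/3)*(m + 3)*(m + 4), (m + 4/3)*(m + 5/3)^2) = m + 5/3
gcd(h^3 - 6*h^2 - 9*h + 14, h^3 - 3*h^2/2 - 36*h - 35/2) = h - 7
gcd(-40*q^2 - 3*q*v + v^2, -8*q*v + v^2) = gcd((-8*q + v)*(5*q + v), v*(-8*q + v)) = 8*q - v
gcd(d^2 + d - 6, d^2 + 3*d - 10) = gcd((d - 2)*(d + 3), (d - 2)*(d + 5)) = d - 2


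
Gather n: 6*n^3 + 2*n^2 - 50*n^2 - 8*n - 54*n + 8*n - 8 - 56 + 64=6*n^3 - 48*n^2 - 54*n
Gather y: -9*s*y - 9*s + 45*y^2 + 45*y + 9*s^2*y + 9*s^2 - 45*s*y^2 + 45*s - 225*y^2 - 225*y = 9*s^2 + 36*s + y^2*(-45*s - 180) + y*(9*s^2 - 9*s - 180)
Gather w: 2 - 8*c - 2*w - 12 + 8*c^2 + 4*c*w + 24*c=8*c^2 + 16*c + w*(4*c - 2) - 10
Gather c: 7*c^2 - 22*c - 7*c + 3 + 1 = 7*c^2 - 29*c + 4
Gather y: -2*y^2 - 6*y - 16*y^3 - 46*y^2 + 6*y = -16*y^3 - 48*y^2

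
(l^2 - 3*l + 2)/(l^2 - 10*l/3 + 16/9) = 9*(l^2 - 3*l + 2)/(9*l^2 - 30*l + 16)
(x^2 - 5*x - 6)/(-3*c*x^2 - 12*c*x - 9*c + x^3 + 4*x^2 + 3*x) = (x - 6)/(-3*c*x - 9*c + x^2 + 3*x)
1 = 1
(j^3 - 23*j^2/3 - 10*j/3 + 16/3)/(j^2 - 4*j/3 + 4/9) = 3*(j^2 - 7*j - 8)/(3*j - 2)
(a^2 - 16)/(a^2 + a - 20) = (a + 4)/(a + 5)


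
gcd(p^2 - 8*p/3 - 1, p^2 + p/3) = p + 1/3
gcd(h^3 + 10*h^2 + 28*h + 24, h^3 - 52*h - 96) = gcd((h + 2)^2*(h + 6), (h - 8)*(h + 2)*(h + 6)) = h^2 + 8*h + 12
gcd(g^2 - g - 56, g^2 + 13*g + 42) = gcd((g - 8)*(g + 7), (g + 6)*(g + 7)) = g + 7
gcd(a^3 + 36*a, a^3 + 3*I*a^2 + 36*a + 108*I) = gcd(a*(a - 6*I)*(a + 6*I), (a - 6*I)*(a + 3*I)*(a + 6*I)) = a^2 + 36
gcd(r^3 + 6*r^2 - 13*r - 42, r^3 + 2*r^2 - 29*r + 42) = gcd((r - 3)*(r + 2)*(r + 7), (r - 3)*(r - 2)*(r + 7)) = r^2 + 4*r - 21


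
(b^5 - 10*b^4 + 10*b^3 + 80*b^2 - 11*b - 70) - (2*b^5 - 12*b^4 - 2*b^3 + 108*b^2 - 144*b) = -b^5 + 2*b^4 + 12*b^3 - 28*b^2 + 133*b - 70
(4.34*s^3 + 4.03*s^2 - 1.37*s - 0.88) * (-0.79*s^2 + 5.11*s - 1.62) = -3.4286*s^5 + 18.9937*s^4 + 14.6448*s^3 - 12.8341*s^2 - 2.2774*s + 1.4256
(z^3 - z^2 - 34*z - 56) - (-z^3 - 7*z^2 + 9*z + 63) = 2*z^3 + 6*z^2 - 43*z - 119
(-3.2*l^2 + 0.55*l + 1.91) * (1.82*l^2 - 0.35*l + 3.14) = -5.824*l^4 + 2.121*l^3 - 6.7643*l^2 + 1.0585*l + 5.9974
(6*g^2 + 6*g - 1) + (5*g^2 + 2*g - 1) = 11*g^2 + 8*g - 2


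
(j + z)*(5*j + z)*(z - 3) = 5*j^2*z - 15*j^2 + 6*j*z^2 - 18*j*z + z^3 - 3*z^2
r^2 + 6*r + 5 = (r + 1)*(r + 5)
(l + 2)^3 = l^3 + 6*l^2 + 12*l + 8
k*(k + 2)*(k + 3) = k^3 + 5*k^2 + 6*k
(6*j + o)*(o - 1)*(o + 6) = 6*j*o^2 + 30*j*o - 36*j + o^3 + 5*o^2 - 6*o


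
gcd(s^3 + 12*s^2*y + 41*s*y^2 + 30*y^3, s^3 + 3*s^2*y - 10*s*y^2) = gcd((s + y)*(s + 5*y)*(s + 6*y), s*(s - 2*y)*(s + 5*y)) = s + 5*y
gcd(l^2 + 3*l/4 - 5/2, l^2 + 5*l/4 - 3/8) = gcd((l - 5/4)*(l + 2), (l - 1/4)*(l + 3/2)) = 1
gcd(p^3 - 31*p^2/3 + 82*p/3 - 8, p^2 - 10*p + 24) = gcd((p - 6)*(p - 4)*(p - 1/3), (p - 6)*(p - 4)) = p^2 - 10*p + 24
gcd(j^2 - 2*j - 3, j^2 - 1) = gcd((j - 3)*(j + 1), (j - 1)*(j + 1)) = j + 1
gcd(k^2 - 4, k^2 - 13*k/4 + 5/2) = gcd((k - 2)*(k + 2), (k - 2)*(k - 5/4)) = k - 2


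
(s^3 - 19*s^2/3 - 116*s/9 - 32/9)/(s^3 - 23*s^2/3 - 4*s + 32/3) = (s + 1/3)/(s - 1)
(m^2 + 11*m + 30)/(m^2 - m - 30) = (m + 6)/(m - 6)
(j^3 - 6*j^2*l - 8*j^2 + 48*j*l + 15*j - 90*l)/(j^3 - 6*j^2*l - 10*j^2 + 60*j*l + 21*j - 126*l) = (j - 5)/(j - 7)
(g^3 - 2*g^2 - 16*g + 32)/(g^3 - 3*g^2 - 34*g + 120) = (g^2 + 2*g - 8)/(g^2 + g - 30)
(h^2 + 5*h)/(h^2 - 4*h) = (h + 5)/(h - 4)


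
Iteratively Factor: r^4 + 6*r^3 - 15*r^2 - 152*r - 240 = (r + 4)*(r^3 + 2*r^2 - 23*r - 60) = (r + 4)^2*(r^2 - 2*r - 15) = (r + 3)*(r + 4)^2*(r - 5)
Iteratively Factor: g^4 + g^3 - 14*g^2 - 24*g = (g - 4)*(g^3 + 5*g^2 + 6*g) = (g - 4)*(g + 2)*(g^2 + 3*g) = g*(g - 4)*(g + 2)*(g + 3)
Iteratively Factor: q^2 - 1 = (q + 1)*(q - 1)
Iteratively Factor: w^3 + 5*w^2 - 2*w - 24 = (w + 3)*(w^2 + 2*w - 8) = (w - 2)*(w + 3)*(w + 4)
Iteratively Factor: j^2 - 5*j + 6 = (j - 3)*(j - 2)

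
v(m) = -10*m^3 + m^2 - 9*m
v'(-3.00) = -285.00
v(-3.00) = 306.00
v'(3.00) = -273.00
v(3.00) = -288.00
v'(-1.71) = -100.14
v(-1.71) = 68.32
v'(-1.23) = -56.85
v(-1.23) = 31.19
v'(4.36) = -570.57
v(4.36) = -849.05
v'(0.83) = -28.01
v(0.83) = -12.50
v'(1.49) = -72.62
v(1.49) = -44.27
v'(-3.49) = -381.38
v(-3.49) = 468.68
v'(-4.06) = -511.63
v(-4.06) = 722.26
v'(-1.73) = -102.25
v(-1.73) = 70.34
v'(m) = -30*m^2 + 2*m - 9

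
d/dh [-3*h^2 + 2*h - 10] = 2 - 6*h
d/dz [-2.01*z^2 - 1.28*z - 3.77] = -4.02*z - 1.28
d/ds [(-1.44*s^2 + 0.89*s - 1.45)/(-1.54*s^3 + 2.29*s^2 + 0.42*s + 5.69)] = (-2.2176*s^4 + 2.7412*s^3 - 9.3419*s^2 - 9.7462*s + 5.6731)/(2.3716*s^6 - 7.0532*s^5 + 3.9505*s^4 - 15.6016*s^3 + 26.2366*s^2 + 4.7796*s + 32.3761)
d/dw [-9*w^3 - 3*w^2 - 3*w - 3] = -27*w^2 - 6*w - 3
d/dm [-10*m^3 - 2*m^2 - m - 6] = -30*m^2 - 4*m - 1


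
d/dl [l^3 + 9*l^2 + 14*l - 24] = 3*l^2 + 18*l + 14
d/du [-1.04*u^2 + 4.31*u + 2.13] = 4.31 - 2.08*u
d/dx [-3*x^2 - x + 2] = -6*x - 1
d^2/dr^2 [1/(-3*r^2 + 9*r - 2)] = 6*(3*r^2 - 9*r - 3*(2*r - 3)^2 + 2)/(3*r^2 - 9*r + 2)^3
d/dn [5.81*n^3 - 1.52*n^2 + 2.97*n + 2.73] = 17.43*n^2 - 3.04*n + 2.97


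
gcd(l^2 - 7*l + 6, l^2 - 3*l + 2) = l - 1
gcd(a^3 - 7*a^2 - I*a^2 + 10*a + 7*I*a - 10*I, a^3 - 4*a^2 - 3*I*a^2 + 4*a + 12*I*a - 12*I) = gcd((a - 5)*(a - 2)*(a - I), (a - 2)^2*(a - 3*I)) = a - 2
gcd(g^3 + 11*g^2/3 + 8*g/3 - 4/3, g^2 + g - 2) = g + 2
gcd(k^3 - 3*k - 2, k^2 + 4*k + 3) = k + 1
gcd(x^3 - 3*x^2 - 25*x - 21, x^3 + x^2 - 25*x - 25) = x + 1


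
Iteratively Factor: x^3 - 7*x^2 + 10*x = (x - 5)*(x^2 - 2*x) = x*(x - 5)*(x - 2)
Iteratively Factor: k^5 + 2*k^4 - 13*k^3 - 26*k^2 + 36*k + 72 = (k + 3)*(k^4 - k^3 - 10*k^2 + 4*k + 24) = (k + 2)*(k + 3)*(k^3 - 3*k^2 - 4*k + 12) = (k - 3)*(k + 2)*(k + 3)*(k^2 - 4) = (k - 3)*(k - 2)*(k + 2)*(k + 3)*(k + 2)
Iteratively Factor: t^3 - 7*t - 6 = (t + 2)*(t^2 - 2*t - 3) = (t - 3)*(t + 2)*(t + 1)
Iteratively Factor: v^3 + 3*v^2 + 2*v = (v + 2)*(v^2 + v) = (v + 1)*(v + 2)*(v)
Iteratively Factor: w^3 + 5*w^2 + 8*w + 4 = (w + 1)*(w^2 + 4*w + 4) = (w + 1)*(w + 2)*(w + 2)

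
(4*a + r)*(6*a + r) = 24*a^2 + 10*a*r + r^2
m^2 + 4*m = m*(m + 4)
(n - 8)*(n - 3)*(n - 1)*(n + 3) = n^4 - 9*n^3 - n^2 + 81*n - 72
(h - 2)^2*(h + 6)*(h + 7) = h^4 + 9*h^3 - 6*h^2 - 116*h + 168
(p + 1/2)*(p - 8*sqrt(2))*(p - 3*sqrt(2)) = p^3 - 11*sqrt(2)*p^2 + p^2/2 - 11*sqrt(2)*p/2 + 48*p + 24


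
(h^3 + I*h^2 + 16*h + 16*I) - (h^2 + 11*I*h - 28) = h^3 - h^2 + I*h^2 + 16*h - 11*I*h + 28 + 16*I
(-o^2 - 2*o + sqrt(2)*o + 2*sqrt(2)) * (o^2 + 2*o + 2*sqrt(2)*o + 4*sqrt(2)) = -o^4 - 4*o^3 - sqrt(2)*o^3 - 4*sqrt(2)*o^2 - 4*sqrt(2)*o + 16*o + 16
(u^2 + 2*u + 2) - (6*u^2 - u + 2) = -5*u^2 + 3*u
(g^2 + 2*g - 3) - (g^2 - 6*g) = 8*g - 3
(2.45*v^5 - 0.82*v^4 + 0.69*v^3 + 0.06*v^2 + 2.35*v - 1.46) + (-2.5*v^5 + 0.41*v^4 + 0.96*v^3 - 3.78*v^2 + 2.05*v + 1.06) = -0.0499999999999998*v^5 - 0.41*v^4 + 1.65*v^3 - 3.72*v^2 + 4.4*v - 0.4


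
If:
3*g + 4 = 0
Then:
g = -4/3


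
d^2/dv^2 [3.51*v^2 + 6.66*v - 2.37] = 7.02000000000000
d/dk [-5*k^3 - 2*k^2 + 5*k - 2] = -15*k^2 - 4*k + 5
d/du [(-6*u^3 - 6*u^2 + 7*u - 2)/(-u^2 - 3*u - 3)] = (6*u^4 + 36*u^3 + 79*u^2 + 32*u - 27)/(u^4 + 6*u^3 + 15*u^2 + 18*u + 9)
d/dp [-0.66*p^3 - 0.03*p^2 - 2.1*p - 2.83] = -1.98*p^2 - 0.06*p - 2.1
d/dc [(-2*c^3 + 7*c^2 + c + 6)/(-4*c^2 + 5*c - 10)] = (8*c^4 - 20*c^3 + 99*c^2 - 92*c - 40)/(16*c^4 - 40*c^3 + 105*c^2 - 100*c + 100)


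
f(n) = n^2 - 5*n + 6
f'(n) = 2*n - 5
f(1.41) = 0.94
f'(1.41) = -2.18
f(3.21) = 0.25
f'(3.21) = 1.42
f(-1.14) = 13.00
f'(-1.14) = -7.28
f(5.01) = 6.05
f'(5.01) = 5.02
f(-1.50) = 15.75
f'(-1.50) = -8.00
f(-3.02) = 30.22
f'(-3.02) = -11.04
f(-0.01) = 6.05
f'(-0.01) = -5.02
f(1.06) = 1.82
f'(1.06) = -2.88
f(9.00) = 42.00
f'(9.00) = 13.00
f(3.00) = 0.00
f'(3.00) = 1.00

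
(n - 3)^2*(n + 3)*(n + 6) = n^4 + 3*n^3 - 27*n^2 - 27*n + 162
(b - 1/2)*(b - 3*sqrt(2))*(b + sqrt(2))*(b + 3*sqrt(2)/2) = b^4 - sqrt(2)*b^3/2 - b^3/2 - 12*b^2 + sqrt(2)*b^2/4 - 9*sqrt(2)*b + 6*b + 9*sqrt(2)/2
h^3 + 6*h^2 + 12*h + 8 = (h + 2)^3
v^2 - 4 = (v - 2)*(v + 2)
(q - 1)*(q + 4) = q^2 + 3*q - 4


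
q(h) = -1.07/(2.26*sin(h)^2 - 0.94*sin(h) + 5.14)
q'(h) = -1.07*(-4.52*sin(h)*cos(h) + 0.94*cos(h))/(2.26*sin(h)^2 - 0.94*sin(h) + 5.14)^2 = (4.8364*sin(h) - 1.0058)*cos(h)/(2.26*sin(h)^2 - 0.94*sin(h) + 5.14)^2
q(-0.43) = -0.18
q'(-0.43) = -0.08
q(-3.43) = -0.21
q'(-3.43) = -0.01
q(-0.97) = -0.14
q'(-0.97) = -0.05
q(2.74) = -0.21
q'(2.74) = -0.03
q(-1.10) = -0.14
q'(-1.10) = -0.04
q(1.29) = -0.17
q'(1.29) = 0.03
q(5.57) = -0.16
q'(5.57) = -0.07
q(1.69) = -0.17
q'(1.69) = -0.01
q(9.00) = -0.21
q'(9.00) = -0.03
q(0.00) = -0.21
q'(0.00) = -0.04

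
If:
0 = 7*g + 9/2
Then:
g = -9/14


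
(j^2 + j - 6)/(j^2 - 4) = (j + 3)/(j + 2)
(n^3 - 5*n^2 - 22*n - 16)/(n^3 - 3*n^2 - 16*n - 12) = (n - 8)/(n - 6)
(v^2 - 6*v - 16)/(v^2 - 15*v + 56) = (v + 2)/(v - 7)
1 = 1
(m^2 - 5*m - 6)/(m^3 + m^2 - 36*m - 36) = 1/(m + 6)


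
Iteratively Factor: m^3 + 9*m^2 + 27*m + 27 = (m + 3)*(m^2 + 6*m + 9) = (m + 3)^2*(m + 3)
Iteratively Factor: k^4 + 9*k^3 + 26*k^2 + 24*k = (k + 3)*(k^3 + 6*k^2 + 8*k) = (k + 3)*(k + 4)*(k^2 + 2*k) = (k + 2)*(k + 3)*(k + 4)*(k)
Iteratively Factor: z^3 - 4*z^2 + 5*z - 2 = (z - 2)*(z^2 - 2*z + 1) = (z - 2)*(z - 1)*(z - 1)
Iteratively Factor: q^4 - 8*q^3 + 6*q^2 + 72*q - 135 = (q - 3)*(q^3 - 5*q^2 - 9*q + 45) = (q - 3)*(q + 3)*(q^2 - 8*q + 15) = (q - 3)^2*(q + 3)*(q - 5)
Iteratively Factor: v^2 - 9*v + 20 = (v - 4)*(v - 5)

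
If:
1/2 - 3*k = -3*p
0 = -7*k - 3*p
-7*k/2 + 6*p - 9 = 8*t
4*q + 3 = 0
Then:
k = 1/20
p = -7/60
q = -3/4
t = -79/64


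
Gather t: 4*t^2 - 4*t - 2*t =4*t^2 - 6*t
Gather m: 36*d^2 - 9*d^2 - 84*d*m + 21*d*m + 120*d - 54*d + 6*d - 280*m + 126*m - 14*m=27*d^2 + 72*d + m*(-63*d - 168)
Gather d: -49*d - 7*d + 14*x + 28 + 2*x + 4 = -56*d + 16*x + 32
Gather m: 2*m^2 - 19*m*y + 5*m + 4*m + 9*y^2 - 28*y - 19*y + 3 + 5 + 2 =2*m^2 + m*(9 - 19*y) + 9*y^2 - 47*y + 10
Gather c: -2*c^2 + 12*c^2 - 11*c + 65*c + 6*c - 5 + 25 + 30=10*c^2 + 60*c + 50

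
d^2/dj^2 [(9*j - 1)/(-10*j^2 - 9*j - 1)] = 2*(-(9*j - 1)*(20*j + 9)^2 + (270*j + 71)*(10*j^2 + 9*j + 1))/(10*j^2 + 9*j + 1)^3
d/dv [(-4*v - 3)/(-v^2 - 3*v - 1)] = (4*v^2 + 12*v - (2*v + 3)*(4*v + 3) + 4)/(v^2 + 3*v + 1)^2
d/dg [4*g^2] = 8*g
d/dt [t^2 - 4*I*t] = 2*t - 4*I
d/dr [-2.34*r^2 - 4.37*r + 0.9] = -4.68*r - 4.37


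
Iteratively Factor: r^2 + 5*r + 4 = (r + 4)*(r + 1)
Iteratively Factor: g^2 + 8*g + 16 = (g + 4)*(g + 4)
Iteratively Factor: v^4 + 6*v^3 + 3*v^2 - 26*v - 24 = (v + 4)*(v^3 + 2*v^2 - 5*v - 6) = (v - 2)*(v + 4)*(v^2 + 4*v + 3) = (v - 2)*(v + 1)*(v + 4)*(v + 3)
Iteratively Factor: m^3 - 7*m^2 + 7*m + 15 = (m - 5)*(m^2 - 2*m - 3) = (m - 5)*(m - 3)*(m + 1)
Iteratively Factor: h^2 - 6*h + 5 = (h - 5)*(h - 1)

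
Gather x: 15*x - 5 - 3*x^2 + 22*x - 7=-3*x^2 + 37*x - 12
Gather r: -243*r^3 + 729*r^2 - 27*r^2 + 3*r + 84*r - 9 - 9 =-243*r^3 + 702*r^2 + 87*r - 18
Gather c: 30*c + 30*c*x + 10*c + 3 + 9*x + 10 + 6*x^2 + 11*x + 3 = c*(30*x + 40) + 6*x^2 + 20*x + 16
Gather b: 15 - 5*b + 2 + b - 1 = 16 - 4*b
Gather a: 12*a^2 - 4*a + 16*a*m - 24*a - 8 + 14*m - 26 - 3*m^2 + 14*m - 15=12*a^2 + a*(16*m - 28) - 3*m^2 + 28*m - 49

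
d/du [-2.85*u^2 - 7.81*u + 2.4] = -5.7*u - 7.81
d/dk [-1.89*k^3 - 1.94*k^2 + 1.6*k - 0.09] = -5.67*k^2 - 3.88*k + 1.6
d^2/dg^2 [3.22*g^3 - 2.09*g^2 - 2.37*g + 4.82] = 19.32*g - 4.18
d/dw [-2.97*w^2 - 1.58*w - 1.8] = -5.94*w - 1.58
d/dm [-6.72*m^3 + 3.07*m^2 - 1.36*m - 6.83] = -20.16*m^2 + 6.14*m - 1.36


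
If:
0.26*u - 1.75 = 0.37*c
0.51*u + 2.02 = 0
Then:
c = -7.51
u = -3.96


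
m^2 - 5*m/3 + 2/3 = (m - 1)*(m - 2/3)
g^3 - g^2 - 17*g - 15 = (g - 5)*(g + 1)*(g + 3)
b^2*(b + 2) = b^3 + 2*b^2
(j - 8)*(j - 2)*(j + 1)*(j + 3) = j^4 - 6*j^3 - 21*j^2 + 34*j + 48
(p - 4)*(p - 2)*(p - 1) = p^3 - 7*p^2 + 14*p - 8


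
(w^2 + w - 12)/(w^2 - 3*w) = (w + 4)/w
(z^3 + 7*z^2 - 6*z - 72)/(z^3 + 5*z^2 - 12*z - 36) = (z + 4)/(z + 2)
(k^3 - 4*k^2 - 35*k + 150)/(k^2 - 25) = (k^2 + k - 30)/(k + 5)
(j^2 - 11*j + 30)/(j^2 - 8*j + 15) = (j - 6)/(j - 3)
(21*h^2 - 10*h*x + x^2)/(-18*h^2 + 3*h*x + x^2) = (-7*h + x)/(6*h + x)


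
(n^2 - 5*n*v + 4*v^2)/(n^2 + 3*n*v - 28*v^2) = (n - v)/(n + 7*v)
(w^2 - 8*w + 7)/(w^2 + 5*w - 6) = (w - 7)/(w + 6)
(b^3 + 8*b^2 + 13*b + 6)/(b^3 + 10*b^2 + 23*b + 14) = (b^2 + 7*b + 6)/(b^2 + 9*b + 14)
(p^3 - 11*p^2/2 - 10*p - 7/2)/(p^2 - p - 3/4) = 2*(p^2 - 6*p - 7)/(2*p - 3)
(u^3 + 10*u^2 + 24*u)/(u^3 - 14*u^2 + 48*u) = (u^2 + 10*u + 24)/(u^2 - 14*u + 48)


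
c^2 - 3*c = c*(c - 3)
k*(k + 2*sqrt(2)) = k^2 + 2*sqrt(2)*k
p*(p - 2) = p^2 - 2*p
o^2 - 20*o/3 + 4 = (o - 6)*(o - 2/3)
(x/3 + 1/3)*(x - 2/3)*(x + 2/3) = x^3/3 + x^2/3 - 4*x/27 - 4/27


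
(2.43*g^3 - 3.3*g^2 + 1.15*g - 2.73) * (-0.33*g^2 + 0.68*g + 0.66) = -0.8019*g^5 + 2.7414*g^4 - 1.0197*g^3 - 0.4951*g^2 - 1.0974*g - 1.8018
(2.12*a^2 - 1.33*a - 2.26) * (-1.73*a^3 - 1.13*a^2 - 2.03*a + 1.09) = -3.6676*a^5 - 0.0947*a^4 + 1.1091*a^3 + 7.5645*a^2 + 3.1381*a - 2.4634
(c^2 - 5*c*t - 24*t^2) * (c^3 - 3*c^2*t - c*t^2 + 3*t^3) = c^5 - 8*c^4*t - 10*c^3*t^2 + 80*c^2*t^3 + 9*c*t^4 - 72*t^5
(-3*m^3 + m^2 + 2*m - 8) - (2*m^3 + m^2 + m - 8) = -5*m^3 + m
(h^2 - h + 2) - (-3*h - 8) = h^2 + 2*h + 10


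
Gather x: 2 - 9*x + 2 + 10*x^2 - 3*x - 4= 10*x^2 - 12*x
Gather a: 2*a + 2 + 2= 2*a + 4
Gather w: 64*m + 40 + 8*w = 64*m + 8*w + 40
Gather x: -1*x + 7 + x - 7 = 0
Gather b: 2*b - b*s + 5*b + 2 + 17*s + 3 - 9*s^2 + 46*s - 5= b*(7 - s) - 9*s^2 + 63*s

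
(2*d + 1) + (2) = 2*d + 3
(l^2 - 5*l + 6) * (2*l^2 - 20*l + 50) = 2*l^4 - 30*l^3 + 162*l^2 - 370*l + 300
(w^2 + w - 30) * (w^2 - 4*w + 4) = w^4 - 3*w^3 - 30*w^2 + 124*w - 120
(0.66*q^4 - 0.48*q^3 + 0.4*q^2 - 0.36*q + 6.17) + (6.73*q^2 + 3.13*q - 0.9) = 0.66*q^4 - 0.48*q^3 + 7.13*q^2 + 2.77*q + 5.27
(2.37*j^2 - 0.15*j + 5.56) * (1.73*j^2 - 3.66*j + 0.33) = 4.1001*j^4 - 8.9337*j^3 + 10.9499*j^2 - 20.3991*j + 1.8348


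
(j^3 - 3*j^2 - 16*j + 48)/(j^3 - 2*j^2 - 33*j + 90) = (j^2 - 16)/(j^2 + j - 30)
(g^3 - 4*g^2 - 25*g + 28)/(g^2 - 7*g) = g + 3 - 4/g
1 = 1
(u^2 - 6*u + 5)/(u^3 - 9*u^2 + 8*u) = (u - 5)/(u*(u - 8))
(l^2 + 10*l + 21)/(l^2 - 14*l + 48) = (l^2 + 10*l + 21)/(l^2 - 14*l + 48)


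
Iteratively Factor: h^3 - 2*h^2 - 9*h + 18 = (h - 3)*(h^2 + h - 6) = (h - 3)*(h - 2)*(h + 3)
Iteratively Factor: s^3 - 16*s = (s)*(s^2 - 16) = s*(s + 4)*(s - 4)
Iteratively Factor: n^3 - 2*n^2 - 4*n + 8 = (n + 2)*(n^2 - 4*n + 4) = (n - 2)*(n + 2)*(n - 2)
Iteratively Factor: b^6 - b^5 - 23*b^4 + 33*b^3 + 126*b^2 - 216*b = (b)*(b^5 - b^4 - 23*b^3 + 33*b^2 + 126*b - 216) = b*(b + 4)*(b^4 - 5*b^3 - 3*b^2 + 45*b - 54) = b*(b - 3)*(b + 4)*(b^3 - 2*b^2 - 9*b + 18) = b*(b - 3)^2*(b + 4)*(b^2 + b - 6) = b*(b - 3)^2*(b + 3)*(b + 4)*(b - 2)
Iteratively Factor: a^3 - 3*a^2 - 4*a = (a - 4)*(a^2 + a) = a*(a - 4)*(a + 1)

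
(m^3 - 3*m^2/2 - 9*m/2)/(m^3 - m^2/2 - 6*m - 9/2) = m/(m + 1)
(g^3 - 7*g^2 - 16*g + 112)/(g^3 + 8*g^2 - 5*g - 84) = (g^2 - 11*g + 28)/(g^2 + 4*g - 21)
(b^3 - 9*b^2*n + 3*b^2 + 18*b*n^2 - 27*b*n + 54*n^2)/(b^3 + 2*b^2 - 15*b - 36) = (b^2 - 9*b*n + 18*n^2)/(b^2 - b - 12)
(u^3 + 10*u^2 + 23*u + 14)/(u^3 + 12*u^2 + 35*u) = (u^2 + 3*u + 2)/(u*(u + 5))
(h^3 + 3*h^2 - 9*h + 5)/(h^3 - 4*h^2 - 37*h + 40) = (h - 1)/(h - 8)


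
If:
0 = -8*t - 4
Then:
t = -1/2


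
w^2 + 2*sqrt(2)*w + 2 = (w + sqrt(2))^2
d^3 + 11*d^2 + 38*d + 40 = (d + 2)*(d + 4)*(d + 5)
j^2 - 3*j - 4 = (j - 4)*(j + 1)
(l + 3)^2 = l^2 + 6*l + 9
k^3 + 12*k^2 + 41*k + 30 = (k + 1)*(k + 5)*(k + 6)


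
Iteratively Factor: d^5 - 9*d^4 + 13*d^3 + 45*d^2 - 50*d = (d + 2)*(d^4 - 11*d^3 + 35*d^2 - 25*d) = (d - 1)*(d + 2)*(d^3 - 10*d^2 + 25*d) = d*(d - 1)*(d + 2)*(d^2 - 10*d + 25) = d*(d - 5)*(d - 1)*(d + 2)*(d - 5)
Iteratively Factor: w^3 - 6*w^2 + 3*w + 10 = (w + 1)*(w^2 - 7*w + 10) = (w - 5)*(w + 1)*(w - 2)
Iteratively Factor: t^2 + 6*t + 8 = (t + 4)*(t + 2)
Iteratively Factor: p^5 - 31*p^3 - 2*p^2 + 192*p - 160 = (p - 2)*(p^4 + 2*p^3 - 27*p^2 - 56*p + 80) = (p - 2)*(p + 4)*(p^3 - 2*p^2 - 19*p + 20) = (p - 5)*(p - 2)*(p + 4)*(p^2 + 3*p - 4) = (p - 5)*(p - 2)*(p - 1)*(p + 4)*(p + 4)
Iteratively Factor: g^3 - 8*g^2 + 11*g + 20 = (g - 4)*(g^2 - 4*g - 5) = (g - 4)*(g + 1)*(g - 5)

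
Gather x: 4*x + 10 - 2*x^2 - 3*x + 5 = -2*x^2 + x + 15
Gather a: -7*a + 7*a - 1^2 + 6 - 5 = 0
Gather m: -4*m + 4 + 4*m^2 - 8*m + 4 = 4*m^2 - 12*m + 8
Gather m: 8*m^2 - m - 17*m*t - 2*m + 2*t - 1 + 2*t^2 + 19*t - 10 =8*m^2 + m*(-17*t - 3) + 2*t^2 + 21*t - 11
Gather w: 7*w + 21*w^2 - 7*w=21*w^2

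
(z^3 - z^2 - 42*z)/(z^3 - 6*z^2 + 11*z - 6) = z*(z^2 - z - 42)/(z^3 - 6*z^2 + 11*z - 6)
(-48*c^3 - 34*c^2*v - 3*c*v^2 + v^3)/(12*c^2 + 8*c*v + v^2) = (-24*c^2 - 5*c*v + v^2)/(6*c + v)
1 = 1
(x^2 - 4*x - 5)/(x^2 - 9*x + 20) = (x + 1)/(x - 4)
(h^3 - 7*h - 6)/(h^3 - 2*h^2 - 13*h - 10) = (h - 3)/(h - 5)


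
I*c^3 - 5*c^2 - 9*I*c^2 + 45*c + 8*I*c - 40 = (c - 8)*(c + 5*I)*(I*c - I)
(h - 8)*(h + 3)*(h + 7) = h^3 + 2*h^2 - 59*h - 168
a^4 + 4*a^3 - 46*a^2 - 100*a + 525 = (a - 5)*(a - 3)*(a + 5)*(a + 7)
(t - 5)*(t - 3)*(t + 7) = t^3 - t^2 - 41*t + 105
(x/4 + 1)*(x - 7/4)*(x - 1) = x^3/4 + 5*x^2/16 - 37*x/16 + 7/4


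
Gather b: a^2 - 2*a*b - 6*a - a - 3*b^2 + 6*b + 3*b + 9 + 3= a^2 - 7*a - 3*b^2 + b*(9 - 2*a) + 12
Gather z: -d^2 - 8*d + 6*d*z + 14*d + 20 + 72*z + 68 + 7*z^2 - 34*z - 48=-d^2 + 6*d + 7*z^2 + z*(6*d + 38) + 40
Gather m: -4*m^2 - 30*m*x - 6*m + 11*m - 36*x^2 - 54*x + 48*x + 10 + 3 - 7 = -4*m^2 + m*(5 - 30*x) - 36*x^2 - 6*x + 6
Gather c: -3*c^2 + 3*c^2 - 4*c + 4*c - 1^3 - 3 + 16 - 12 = 0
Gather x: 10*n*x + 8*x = x*(10*n + 8)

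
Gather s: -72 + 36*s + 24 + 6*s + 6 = 42*s - 42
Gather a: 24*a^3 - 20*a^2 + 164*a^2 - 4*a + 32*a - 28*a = 24*a^3 + 144*a^2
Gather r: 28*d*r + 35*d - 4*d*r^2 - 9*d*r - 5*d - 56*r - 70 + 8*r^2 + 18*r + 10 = 30*d + r^2*(8 - 4*d) + r*(19*d - 38) - 60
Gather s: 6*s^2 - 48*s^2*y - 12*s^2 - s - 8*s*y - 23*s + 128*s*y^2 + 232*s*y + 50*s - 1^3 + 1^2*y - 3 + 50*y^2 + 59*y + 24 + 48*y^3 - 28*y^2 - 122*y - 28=s^2*(-48*y - 6) + s*(128*y^2 + 224*y + 26) + 48*y^3 + 22*y^2 - 62*y - 8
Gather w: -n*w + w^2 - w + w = -n*w + w^2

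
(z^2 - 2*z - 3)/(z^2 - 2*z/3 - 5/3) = 3*(z - 3)/(3*z - 5)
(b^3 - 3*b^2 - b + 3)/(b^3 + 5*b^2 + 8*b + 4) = (b^2 - 4*b + 3)/(b^2 + 4*b + 4)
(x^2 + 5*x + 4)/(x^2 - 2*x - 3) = (x + 4)/(x - 3)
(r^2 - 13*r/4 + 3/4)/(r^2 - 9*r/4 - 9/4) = (4*r - 1)/(4*r + 3)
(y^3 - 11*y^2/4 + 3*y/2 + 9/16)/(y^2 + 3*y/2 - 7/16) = (16*y^3 - 44*y^2 + 24*y + 9)/(16*y^2 + 24*y - 7)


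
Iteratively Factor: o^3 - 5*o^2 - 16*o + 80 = (o + 4)*(o^2 - 9*o + 20) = (o - 5)*(o + 4)*(o - 4)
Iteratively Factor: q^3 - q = (q + 1)*(q^2 - q) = q*(q + 1)*(q - 1)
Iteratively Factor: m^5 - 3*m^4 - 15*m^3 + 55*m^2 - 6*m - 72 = (m + 1)*(m^4 - 4*m^3 - 11*m^2 + 66*m - 72) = (m - 2)*(m + 1)*(m^3 - 2*m^2 - 15*m + 36) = (m - 2)*(m + 1)*(m + 4)*(m^2 - 6*m + 9) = (m - 3)*(m - 2)*(m + 1)*(m + 4)*(m - 3)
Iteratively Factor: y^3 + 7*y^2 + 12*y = (y + 4)*(y^2 + 3*y) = (y + 3)*(y + 4)*(y)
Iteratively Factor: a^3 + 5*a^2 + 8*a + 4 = (a + 1)*(a^2 + 4*a + 4) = (a + 1)*(a + 2)*(a + 2)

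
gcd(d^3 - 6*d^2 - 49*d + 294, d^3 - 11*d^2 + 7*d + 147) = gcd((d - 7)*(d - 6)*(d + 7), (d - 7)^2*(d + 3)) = d - 7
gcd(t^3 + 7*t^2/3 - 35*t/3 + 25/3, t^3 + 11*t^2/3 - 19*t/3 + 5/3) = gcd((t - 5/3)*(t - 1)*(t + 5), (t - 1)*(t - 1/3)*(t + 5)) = t^2 + 4*t - 5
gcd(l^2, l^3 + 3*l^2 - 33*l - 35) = 1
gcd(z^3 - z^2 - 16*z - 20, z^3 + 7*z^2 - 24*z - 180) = z - 5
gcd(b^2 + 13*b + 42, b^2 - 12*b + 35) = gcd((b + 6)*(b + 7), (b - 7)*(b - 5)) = 1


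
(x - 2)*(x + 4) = x^2 + 2*x - 8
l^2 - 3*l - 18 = (l - 6)*(l + 3)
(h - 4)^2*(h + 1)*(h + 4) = h^4 - 3*h^3 - 20*h^2 + 48*h + 64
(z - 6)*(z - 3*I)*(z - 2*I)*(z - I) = z^4 - 6*z^3 - 6*I*z^3 - 11*z^2 + 36*I*z^2 + 66*z + 6*I*z - 36*I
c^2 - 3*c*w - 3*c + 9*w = (c - 3)*(c - 3*w)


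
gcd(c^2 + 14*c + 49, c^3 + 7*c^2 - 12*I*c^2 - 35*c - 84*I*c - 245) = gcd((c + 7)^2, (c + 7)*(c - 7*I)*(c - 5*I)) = c + 7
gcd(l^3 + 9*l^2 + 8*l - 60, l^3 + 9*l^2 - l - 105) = l + 5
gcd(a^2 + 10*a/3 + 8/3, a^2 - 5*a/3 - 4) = a + 4/3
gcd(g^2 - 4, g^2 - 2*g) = g - 2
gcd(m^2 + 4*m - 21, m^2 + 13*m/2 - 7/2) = m + 7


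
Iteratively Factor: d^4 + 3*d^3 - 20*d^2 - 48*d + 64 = (d + 4)*(d^3 - d^2 - 16*d + 16) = (d - 1)*(d + 4)*(d^2 - 16) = (d - 4)*(d - 1)*(d + 4)*(d + 4)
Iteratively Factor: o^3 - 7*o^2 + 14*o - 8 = (o - 1)*(o^2 - 6*o + 8) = (o - 4)*(o - 1)*(o - 2)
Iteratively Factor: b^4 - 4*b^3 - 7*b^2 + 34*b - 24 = (b - 1)*(b^3 - 3*b^2 - 10*b + 24) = (b - 2)*(b - 1)*(b^2 - b - 12) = (b - 2)*(b - 1)*(b + 3)*(b - 4)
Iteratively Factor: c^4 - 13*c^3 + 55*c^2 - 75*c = (c - 5)*(c^3 - 8*c^2 + 15*c) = c*(c - 5)*(c^2 - 8*c + 15) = c*(c - 5)^2*(c - 3)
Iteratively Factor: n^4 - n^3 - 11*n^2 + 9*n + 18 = (n - 2)*(n^3 + n^2 - 9*n - 9) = (n - 2)*(n + 1)*(n^2 - 9) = (n - 2)*(n + 1)*(n + 3)*(n - 3)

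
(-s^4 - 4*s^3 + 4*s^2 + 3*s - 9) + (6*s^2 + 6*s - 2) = -s^4 - 4*s^3 + 10*s^2 + 9*s - 11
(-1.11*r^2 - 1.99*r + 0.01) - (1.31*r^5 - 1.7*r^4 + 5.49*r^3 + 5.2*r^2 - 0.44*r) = -1.31*r^5 + 1.7*r^4 - 5.49*r^3 - 6.31*r^2 - 1.55*r + 0.01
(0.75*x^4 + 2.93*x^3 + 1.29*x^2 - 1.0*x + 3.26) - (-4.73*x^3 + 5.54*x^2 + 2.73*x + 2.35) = 0.75*x^4 + 7.66*x^3 - 4.25*x^2 - 3.73*x + 0.91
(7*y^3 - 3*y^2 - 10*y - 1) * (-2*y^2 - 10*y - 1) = -14*y^5 - 64*y^4 + 43*y^3 + 105*y^2 + 20*y + 1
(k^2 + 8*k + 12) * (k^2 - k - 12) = k^4 + 7*k^3 - 8*k^2 - 108*k - 144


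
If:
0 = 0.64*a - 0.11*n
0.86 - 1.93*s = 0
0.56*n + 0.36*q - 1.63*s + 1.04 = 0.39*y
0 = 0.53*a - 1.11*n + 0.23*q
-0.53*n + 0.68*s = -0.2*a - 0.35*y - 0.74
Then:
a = -0.16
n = -0.92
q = -4.08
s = 0.45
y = -4.28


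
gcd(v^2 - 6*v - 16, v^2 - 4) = v + 2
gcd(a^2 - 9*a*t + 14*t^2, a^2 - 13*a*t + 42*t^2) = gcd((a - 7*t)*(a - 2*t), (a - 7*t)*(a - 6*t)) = -a + 7*t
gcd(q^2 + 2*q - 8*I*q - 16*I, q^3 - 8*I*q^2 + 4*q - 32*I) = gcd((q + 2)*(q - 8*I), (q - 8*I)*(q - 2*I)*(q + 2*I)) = q - 8*I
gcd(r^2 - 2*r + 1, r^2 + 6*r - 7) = r - 1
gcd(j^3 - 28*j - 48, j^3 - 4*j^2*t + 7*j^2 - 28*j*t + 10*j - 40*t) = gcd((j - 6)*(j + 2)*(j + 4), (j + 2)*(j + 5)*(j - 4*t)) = j + 2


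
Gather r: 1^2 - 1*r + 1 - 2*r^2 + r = 2 - 2*r^2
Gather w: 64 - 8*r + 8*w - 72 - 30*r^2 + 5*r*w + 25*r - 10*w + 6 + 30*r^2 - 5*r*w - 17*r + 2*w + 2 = 0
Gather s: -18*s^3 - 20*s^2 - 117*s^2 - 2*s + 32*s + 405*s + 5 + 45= -18*s^3 - 137*s^2 + 435*s + 50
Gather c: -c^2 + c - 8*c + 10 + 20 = -c^2 - 7*c + 30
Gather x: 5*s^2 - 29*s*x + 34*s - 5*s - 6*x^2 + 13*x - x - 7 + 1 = 5*s^2 + 29*s - 6*x^2 + x*(12 - 29*s) - 6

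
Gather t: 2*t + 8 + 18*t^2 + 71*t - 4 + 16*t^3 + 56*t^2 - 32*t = 16*t^3 + 74*t^2 + 41*t + 4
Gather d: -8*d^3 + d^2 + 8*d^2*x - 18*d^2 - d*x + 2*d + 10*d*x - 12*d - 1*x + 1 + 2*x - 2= -8*d^3 + d^2*(8*x - 17) + d*(9*x - 10) + x - 1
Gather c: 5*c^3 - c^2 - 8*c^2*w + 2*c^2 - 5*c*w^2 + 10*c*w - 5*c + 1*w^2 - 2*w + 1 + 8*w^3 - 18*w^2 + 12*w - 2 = 5*c^3 + c^2*(1 - 8*w) + c*(-5*w^2 + 10*w - 5) + 8*w^3 - 17*w^2 + 10*w - 1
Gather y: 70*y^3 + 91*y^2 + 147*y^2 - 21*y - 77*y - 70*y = 70*y^3 + 238*y^2 - 168*y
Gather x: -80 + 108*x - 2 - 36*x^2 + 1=-36*x^2 + 108*x - 81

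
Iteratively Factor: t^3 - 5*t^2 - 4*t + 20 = (t - 5)*(t^2 - 4) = (t - 5)*(t - 2)*(t + 2)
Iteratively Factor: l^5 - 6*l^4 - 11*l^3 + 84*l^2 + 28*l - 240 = (l - 5)*(l^4 - l^3 - 16*l^2 + 4*l + 48) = (l - 5)*(l - 2)*(l^3 + l^2 - 14*l - 24) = (l - 5)*(l - 2)*(l + 2)*(l^2 - l - 12) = (l - 5)*(l - 4)*(l - 2)*(l + 2)*(l + 3)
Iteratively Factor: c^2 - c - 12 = (c + 3)*(c - 4)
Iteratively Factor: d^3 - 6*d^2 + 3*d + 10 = (d - 5)*(d^2 - d - 2) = (d - 5)*(d - 2)*(d + 1)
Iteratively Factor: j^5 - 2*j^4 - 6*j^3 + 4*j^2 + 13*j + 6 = (j + 1)*(j^4 - 3*j^3 - 3*j^2 + 7*j + 6) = (j + 1)^2*(j^3 - 4*j^2 + j + 6) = (j + 1)^3*(j^2 - 5*j + 6) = (j - 2)*(j + 1)^3*(j - 3)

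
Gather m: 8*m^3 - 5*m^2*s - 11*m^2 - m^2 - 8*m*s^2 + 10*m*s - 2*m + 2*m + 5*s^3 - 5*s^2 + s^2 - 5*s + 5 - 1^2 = 8*m^3 + m^2*(-5*s - 12) + m*(-8*s^2 + 10*s) + 5*s^3 - 4*s^2 - 5*s + 4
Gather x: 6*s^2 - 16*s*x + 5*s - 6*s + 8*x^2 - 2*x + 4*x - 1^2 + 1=6*s^2 - s + 8*x^2 + x*(2 - 16*s)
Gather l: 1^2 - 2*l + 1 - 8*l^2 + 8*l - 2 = -8*l^2 + 6*l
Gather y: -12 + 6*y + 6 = 6*y - 6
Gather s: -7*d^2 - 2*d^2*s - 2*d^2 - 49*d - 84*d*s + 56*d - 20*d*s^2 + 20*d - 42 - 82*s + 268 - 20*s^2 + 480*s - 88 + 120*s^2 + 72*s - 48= -9*d^2 + 27*d + s^2*(100 - 20*d) + s*(-2*d^2 - 84*d + 470) + 90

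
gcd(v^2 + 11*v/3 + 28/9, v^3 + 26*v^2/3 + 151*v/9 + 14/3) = v + 7/3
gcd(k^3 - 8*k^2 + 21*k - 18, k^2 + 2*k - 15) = k - 3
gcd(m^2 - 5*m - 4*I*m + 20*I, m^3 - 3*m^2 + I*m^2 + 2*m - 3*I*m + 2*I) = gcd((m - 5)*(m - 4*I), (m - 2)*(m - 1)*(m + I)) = 1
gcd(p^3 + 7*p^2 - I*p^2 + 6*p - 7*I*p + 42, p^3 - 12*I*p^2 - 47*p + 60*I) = p - 3*I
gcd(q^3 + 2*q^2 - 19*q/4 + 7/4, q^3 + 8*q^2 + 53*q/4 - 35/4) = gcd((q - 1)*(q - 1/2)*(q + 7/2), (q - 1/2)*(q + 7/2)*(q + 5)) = q^2 + 3*q - 7/4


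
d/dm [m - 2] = 1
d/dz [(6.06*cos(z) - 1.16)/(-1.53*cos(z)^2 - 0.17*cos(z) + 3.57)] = (-9.2718*cos(z)^2 + 3.5496*cos(z) - 21.437)*sin(z)/(2.3409*cos(z)^4 + 0.5202*cos(z)^3 - 10.8953*cos(z)^2 - 1.2138*cos(z) + 12.7449)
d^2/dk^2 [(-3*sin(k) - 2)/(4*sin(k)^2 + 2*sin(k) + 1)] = (48*sin(k)^5 + 104*sin(k)^4 - 120*sin(k)^3 - 222*sin(k)^2 - 25*sin(k) + 12)/(4*sin(k)^2 + 2*sin(k) + 1)^3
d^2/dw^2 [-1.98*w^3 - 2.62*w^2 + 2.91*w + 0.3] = -11.88*w - 5.24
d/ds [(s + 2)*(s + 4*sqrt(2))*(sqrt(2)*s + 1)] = 3*sqrt(2)*s^2 + 4*sqrt(2)*s + 18*s + 4*sqrt(2) + 18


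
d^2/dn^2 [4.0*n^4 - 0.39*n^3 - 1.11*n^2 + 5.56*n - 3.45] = 48.0*n^2 - 2.34*n - 2.22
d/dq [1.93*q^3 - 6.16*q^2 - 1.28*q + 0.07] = 5.79*q^2 - 12.32*q - 1.28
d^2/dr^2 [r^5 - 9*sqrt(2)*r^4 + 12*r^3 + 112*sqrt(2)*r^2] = 20*r^3 - 108*sqrt(2)*r^2 + 72*r + 224*sqrt(2)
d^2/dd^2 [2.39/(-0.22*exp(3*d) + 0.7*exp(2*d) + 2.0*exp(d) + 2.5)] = (2.39*(-1.32*exp(2*d) + 2.8*exp(d) + 4.0)*(-0.66*exp(2*d) + 1.4*exp(d) + 2.0)*exp(d) + (4.7322*exp(2*d) - 6.692*exp(d) - 4.78)*(-0.22*exp(3*d) + 0.7*exp(2*d) + 2.0*exp(d) + 2.5))*exp(d)/(-0.22*exp(3*d) + 0.7*exp(2*d) + 2.0*exp(d) + 2.5)^3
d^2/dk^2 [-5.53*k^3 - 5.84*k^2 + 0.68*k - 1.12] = -33.18*k - 11.68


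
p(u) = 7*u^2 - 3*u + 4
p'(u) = 14*u - 3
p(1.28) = 11.63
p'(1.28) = 14.92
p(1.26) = 11.33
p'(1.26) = 14.64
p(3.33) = 71.63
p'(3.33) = 43.62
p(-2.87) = 70.27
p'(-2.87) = -43.18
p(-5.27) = 214.22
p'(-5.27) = -76.78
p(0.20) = 3.68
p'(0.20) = -0.20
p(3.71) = 89.22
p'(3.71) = 48.94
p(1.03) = 8.34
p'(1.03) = 11.42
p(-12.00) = 1048.00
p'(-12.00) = -171.00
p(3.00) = 58.00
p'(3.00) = 39.00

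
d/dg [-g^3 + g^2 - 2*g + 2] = -3*g^2 + 2*g - 2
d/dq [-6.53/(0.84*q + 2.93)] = 5.4852/(0.84*q + 2.93)^2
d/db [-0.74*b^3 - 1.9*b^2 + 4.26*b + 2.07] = -2.22*b^2 - 3.8*b + 4.26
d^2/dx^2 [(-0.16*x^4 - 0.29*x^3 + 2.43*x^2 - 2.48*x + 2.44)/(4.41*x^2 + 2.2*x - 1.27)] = (-6.22339199999999*x^6 - 9.31392*x^5 + 0.730271999999957*x^4 - 142.517262*x^3 + 368.143182*x^2 + 55.892418*x + 44.93107)/(85.766121*x^6 + 128.35746*x^5 - 10.064061*x^4 - 63.28124*x^3 + 2.898267*x^2 + 10.64514*x - 2.048383)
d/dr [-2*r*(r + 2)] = -4*r - 4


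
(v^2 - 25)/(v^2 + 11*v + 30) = (v - 5)/(v + 6)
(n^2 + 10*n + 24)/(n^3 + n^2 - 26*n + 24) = (n + 4)/(n^2 - 5*n + 4)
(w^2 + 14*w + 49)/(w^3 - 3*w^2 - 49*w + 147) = (w + 7)/(w^2 - 10*w + 21)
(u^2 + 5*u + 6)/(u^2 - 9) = (u + 2)/(u - 3)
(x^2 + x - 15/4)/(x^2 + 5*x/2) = (x - 3/2)/x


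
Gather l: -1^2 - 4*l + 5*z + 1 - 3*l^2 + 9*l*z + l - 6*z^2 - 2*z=-3*l^2 + l*(9*z - 3) - 6*z^2 + 3*z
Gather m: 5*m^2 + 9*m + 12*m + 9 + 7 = 5*m^2 + 21*m + 16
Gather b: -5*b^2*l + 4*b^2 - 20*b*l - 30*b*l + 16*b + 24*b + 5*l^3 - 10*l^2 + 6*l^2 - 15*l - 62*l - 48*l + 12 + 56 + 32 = b^2*(4 - 5*l) + b*(40 - 50*l) + 5*l^3 - 4*l^2 - 125*l + 100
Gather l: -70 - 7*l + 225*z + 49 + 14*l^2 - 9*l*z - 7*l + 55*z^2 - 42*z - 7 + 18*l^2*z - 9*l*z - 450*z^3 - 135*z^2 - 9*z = l^2*(18*z + 14) + l*(-18*z - 14) - 450*z^3 - 80*z^2 + 174*z - 28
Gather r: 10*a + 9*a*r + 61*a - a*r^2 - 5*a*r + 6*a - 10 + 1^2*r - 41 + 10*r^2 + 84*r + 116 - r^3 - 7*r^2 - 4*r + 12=77*a - r^3 + r^2*(3 - a) + r*(4*a + 81) + 77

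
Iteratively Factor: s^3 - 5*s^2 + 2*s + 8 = (s + 1)*(s^2 - 6*s + 8) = (s - 2)*(s + 1)*(s - 4)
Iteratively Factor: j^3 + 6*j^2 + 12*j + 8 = (j + 2)*(j^2 + 4*j + 4) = (j + 2)^2*(j + 2)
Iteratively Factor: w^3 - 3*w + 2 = (w + 2)*(w^2 - 2*w + 1) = (w - 1)*(w + 2)*(w - 1)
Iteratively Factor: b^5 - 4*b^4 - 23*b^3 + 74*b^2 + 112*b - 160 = (b - 5)*(b^4 + b^3 - 18*b^2 - 16*b + 32) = (b - 5)*(b - 1)*(b^3 + 2*b^2 - 16*b - 32) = (b - 5)*(b - 1)*(b + 4)*(b^2 - 2*b - 8) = (b - 5)*(b - 4)*(b - 1)*(b + 4)*(b + 2)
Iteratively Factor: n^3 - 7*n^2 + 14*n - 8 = (n - 1)*(n^2 - 6*n + 8) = (n - 4)*(n - 1)*(n - 2)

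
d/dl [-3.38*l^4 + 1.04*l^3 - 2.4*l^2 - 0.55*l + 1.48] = -13.52*l^3 + 3.12*l^2 - 4.8*l - 0.55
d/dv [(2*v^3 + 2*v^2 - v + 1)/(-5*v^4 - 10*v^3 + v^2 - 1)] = (10*v^6 + 20*v^5 + 7*v^4 + 25*v^2 - 6*v + 1)/(25*v^8 + 100*v^7 + 90*v^6 - 20*v^5 + 11*v^4 + 20*v^3 - 2*v^2 + 1)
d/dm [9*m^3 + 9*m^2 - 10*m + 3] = 27*m^2 + 18*m - 10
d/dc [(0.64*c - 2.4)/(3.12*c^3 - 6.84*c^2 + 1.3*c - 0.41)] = (-3.9936*c^3 + 26.8416*c^2 - 32.832*c + 2.8576)/(9.7344*c^6 - 42.6816*c^5 + 54.8976*c^4 - 20.3424*c^3 + 7.2988*c^2 - 1.066*c + 0.1681)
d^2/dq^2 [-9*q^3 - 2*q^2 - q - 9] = -54*q - 4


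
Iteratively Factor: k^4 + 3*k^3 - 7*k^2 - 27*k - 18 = (k + 2)*(k^3 + k^2 - 9*k - 9) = (k + 1)*(k + 2)*(k^2 - 9) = (k - 3)*(k + 1)*(k + 2)*(k + 3)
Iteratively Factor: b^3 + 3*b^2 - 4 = (b - 1)*(b^2 + 4*b + 4) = (b - 1)*(b + 2)*(b + 2)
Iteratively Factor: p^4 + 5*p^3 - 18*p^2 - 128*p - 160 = (p + 4)*(p^3 + p^2 - 22*p - 40) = (p - 5)*(p + 4)*(p^2 + 6*p + 8) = (p - 5)*(p + 2)*(p + 4)*(p + 4)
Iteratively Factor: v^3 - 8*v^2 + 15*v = (v - 3)*(v^2 - 5*v) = v*(v - 3)*(v - 5)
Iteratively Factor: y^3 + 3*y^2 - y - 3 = (y + 1)*(y^2 + 2*y - 3) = (y + 1)*(y + 3)*(y - 1)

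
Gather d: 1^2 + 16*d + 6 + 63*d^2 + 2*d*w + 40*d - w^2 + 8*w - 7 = 63*d^2 + d*(2*w + 56) - w^2 + 8*w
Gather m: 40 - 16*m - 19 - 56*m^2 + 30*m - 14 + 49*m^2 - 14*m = 7 - 7*m^2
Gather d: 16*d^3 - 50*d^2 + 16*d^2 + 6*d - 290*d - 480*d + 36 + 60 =16*d^3 - 34*d^2 - 764*d + 96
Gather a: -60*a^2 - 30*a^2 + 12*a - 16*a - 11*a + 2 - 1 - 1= -90*a^2 - 15*a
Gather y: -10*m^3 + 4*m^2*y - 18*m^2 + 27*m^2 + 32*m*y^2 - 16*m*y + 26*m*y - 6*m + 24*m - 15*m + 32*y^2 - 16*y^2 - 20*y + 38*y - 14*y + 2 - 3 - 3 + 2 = -10*m^3 + 9*m^2 + 3*m + y^2*(32*m + 16) + y*(4*m^2 + 10*m + 4) - 2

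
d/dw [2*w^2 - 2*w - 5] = 4*w - 2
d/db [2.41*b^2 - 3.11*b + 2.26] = 4.82*b - 3.11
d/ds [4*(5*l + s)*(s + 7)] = 20*l + 8*s + 28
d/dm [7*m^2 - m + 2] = 14*m - 1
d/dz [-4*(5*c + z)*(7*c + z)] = -48*c - 8*z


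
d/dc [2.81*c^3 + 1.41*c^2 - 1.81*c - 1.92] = 8.43*c^2 + 2.82*c - 1.81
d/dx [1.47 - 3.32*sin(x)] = -3.32*cos(x)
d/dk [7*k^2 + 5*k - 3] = 14*k + 5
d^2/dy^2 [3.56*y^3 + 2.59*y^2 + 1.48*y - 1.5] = 21.36*y + 5.18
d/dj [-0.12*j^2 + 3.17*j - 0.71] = 3.17 - 0.24*j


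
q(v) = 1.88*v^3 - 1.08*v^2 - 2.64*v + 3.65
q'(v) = 5.64*v^2 - 2.16*v - 2.64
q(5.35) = 246.50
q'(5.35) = 147.23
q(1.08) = 1.91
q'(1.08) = 1.61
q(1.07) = 1.89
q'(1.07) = 1.51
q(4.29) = 120.88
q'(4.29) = 91.89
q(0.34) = 2.70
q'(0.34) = -2.72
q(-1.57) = -2.14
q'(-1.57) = 14.65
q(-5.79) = -382.19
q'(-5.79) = 198.94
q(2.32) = 15.19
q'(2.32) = 22.71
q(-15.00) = -6544.75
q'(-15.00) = 1298.76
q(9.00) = 1262.93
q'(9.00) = 434.76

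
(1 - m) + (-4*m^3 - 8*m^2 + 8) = -4*m^3 - 8*m^2 - m + 9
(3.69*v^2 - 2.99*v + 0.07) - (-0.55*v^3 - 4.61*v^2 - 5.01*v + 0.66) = 0.55*v^3 + 8.3*v^2 + 2.02*v - 0.59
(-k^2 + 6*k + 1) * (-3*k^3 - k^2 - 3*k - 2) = 3*k^5 - 17*k^4 - 6*k^3 - 17*k^2 - 15*k - 2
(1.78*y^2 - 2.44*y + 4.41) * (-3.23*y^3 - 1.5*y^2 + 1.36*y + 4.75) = -5.7494*y^5 + 5.2112*y^4 - 8.1635*y^3 - 1.4784*y^2 - 5.5924*y + 20.9475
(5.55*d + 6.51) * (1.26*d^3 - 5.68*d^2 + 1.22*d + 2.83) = 6.993*d^4 - 23.3214*d^3 - 30.2058*d^2 + 23.6487*d + 18.4233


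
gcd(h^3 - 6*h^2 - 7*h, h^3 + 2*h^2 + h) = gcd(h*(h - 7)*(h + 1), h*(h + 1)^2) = h^2 + h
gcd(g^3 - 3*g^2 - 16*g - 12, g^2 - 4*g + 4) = 1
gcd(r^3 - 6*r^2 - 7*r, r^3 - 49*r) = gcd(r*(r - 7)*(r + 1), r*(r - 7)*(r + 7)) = r^2 - 7*r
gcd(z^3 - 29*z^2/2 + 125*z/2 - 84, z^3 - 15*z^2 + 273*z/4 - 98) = z^2 - 23*z/2 + 28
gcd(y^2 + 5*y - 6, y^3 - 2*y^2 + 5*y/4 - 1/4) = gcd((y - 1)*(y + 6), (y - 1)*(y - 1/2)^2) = y - 1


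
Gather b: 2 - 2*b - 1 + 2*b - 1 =0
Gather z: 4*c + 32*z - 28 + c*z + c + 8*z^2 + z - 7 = 5*c + 8*z^2 + z*(c + 33) - 35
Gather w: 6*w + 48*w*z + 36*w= w*(48*z + 42)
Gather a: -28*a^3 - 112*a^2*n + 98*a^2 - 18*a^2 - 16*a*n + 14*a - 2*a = -28*a^3 + a^2*(80 - 112*n) + a*(12 - 16*n)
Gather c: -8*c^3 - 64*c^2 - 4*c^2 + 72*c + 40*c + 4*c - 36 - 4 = -8*c^3 - 68*c^2 + 116*c - 40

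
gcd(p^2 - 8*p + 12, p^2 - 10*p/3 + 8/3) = p - 2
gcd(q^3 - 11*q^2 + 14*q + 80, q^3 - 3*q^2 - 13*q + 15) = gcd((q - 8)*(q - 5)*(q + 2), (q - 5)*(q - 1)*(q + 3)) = q - 5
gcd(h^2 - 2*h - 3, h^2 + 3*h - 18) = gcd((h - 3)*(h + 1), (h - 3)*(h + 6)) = h - 3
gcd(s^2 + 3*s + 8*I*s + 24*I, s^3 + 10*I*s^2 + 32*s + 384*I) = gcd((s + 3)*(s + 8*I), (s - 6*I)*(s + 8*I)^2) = s + 8*I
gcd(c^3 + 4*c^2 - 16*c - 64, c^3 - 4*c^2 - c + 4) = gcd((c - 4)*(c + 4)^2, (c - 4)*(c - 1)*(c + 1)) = c - 4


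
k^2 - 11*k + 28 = (k - 7)*(k - 4)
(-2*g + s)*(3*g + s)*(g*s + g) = -6*g^3*s - 6*g^3 + g^2*s^2 + g^2*s + g*s^3 + g*s^2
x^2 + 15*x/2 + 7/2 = (x + 1/2)*(x + 7)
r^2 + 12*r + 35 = (r + 5)*(r + 7)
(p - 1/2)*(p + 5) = p^2 + 9*p/2 - 5/2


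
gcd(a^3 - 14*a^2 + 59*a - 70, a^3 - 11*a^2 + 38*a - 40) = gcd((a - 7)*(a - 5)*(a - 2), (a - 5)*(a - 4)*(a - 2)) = a^2 - 7*a + 10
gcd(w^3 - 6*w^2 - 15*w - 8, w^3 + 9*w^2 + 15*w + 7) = w^2 + 2*w + 1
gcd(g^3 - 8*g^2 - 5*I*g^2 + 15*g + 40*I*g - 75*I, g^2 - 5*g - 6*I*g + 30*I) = g - 5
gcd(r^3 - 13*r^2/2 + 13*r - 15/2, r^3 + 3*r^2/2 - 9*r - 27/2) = r - 3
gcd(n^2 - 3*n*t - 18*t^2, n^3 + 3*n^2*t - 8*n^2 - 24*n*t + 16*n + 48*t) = n + 3*t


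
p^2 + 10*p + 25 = (p + 5)^2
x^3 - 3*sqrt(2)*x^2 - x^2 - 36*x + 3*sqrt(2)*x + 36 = (x - 1)*(x - 6*sqrt(2))*(x + 3*sqrt(2))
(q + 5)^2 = q^2 + 10*q + 25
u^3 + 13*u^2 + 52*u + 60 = (u + 2)*(u + 5)*(u + 6)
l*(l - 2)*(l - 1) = l^3 - 3*l^2 + 2*l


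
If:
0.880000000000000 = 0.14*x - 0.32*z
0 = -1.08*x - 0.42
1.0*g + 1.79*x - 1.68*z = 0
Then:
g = -4.21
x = -0.39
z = -2.92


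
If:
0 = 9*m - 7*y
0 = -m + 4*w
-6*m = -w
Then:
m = 0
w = 0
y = 0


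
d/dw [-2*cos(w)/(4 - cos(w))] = 8*sin(w)/(cos(w) - 4)^2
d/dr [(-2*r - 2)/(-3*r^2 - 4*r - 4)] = 6*r*(-r - 2)/(9*r^4 + 24*r^3 + 40*r^2 + 32*r + 16)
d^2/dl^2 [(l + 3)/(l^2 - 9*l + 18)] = 2*(3*(2 - l)*(l^2 - 9*l + 18) + (l + 3)*(2*l - 9)^2)/(l^2 - 9*l + 18)^3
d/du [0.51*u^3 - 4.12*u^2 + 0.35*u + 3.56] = 1.53*u^2 - 8.24*u + 0.35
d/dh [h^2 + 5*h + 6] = 2*h + 5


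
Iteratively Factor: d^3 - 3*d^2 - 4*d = (d - 4)*(d^2 + d) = (d - 4)*(d + 1)*(d)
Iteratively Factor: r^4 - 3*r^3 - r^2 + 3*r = (r + 1)*(r^3 - 4*r^2 + 3*r) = (r - 1)*(r + 1)*(r^2 - 3*r) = r*(r - 1)*(r + 1)*(r - 3)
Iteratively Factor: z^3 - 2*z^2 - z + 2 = (z - 1)*(z^2 - z - 2) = (z - 1)*(z + 1)*(z - 2)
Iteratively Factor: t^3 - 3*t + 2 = (t - 1)*(t^2 + t - 2) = (t - 1)^2*(t + 2)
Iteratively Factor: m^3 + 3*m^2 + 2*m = (m)*(m^2 + 3*m + 2) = m*(m + 2)*(m + 1)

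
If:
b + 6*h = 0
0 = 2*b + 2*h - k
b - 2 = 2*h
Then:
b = 3/2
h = -1/4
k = 5/2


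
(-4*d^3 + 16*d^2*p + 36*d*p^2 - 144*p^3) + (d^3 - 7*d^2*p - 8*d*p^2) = -3*d^3 + 9*d^2*p + 28*d*p^2 - 144*p^3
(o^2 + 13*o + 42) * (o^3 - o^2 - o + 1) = o^5 + 12*o^4 + 28*o^3 - 54*o^2 - 29*o + 42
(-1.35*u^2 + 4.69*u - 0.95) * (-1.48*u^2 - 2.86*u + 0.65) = 1.998*u^4 - 3.0802*u^3 - 12.8849*u^2 + 5.7655*u - 0.6175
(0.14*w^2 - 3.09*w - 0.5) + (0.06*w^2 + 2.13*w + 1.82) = 0.2*w^2 - 0.96*w + 1.32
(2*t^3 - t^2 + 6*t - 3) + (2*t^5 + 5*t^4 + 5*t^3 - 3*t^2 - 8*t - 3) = 2*t^5 + 5*t^4 + 7*t^3 - 4*t^2 - 2*t - 6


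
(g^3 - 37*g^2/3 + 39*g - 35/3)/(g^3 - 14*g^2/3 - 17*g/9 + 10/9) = 3*(g - 7)/(3*g + 2)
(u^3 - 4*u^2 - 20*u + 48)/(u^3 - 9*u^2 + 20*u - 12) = (u + 4)/(u - 1)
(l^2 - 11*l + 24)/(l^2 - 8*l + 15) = (l - 8)/(l - 5)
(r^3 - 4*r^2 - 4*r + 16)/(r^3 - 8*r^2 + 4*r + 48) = (r - 2)/(r - 6)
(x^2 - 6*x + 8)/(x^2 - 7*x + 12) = (x - 2)/(x - 3)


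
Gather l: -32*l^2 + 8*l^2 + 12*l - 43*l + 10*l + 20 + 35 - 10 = -24*l^2 - 21*l + 45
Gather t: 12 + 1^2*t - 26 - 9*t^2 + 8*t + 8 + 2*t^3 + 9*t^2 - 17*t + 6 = 2*t^3 - 8*t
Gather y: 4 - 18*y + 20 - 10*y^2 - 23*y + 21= -10*y^2 - 41*y + 45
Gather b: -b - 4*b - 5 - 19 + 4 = -5*b - 20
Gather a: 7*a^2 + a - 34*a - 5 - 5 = 7*a^2 - 33*a - 10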